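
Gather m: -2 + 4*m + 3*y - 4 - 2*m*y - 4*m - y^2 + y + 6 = -2*m*y - y^2 + 4*y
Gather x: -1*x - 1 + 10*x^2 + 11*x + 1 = 10*x^2 + 10*x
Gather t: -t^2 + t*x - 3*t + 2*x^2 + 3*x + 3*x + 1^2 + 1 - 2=-t^2 + t*(x - 3) + 2*x^2 + 6*x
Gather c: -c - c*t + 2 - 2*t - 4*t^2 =c*(-t - 1) - 4*t^2 - 2*t + 2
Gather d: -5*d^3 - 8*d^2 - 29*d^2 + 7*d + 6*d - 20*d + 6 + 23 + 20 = -5*d^3 - 37*d^2 - 7*d + 49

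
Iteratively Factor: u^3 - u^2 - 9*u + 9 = (u - 1)*(u^2 - 9) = (u - 3)*(u - 1)*(u + 3)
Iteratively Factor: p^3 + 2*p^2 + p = (p + 1)*(p^2 + p) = (p + 1)^2*(p)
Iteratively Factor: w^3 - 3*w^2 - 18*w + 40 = (w + 4)*(w^2 - 7*w + 10) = (w - 5)*(w + 4)*(w - 2)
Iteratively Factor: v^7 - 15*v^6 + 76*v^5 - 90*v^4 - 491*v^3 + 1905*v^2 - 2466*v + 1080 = (v - 3)*(v^6 - 12*v^5 + 40*v^4 + 30*v^3 - 401*v^2 + 702*v - 360) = (v - 3)*(v - 2)*(v^5 - 10*v^4 + 20*v^3 + 70*v^2 - 261*v + 180) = (v - 5)*(v - 3)*(v - 2)*(v^4 - 5*v^3 - 5*v^2 + 45*v - 36) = (v - 5)*(v - 3)*(v - 2)*(v - 1)*(v^3 - 4*v^2 - 9*v + 36) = (v - 5)*(v - 3)^2*(v - 2)*(v - 1)*(v^2 - v - 12) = (v - 5)*(v - 4)*(v - 3)^2*(v - 2)*(v - 1)*(v + 3)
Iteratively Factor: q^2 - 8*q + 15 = (q - 5)*(q - 3)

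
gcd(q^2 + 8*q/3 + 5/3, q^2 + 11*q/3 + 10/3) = q + 5/3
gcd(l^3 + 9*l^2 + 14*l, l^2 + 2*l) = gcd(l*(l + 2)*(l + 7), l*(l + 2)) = l^2 + 2*l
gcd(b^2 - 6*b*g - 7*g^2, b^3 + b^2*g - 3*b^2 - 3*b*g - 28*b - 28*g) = b + g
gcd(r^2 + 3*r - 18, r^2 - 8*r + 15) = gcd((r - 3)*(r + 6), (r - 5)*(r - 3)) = r - 3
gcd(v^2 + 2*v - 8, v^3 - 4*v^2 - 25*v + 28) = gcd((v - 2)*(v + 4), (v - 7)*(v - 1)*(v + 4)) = v + 4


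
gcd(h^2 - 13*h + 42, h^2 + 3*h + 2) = 1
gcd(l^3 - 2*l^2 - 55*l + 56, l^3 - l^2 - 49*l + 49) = l^2 + 6*l - 7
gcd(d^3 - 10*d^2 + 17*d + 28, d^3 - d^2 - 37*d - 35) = d^2 - 6*d - 7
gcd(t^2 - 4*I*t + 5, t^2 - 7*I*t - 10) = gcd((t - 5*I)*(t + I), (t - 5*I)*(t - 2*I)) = t - 5*I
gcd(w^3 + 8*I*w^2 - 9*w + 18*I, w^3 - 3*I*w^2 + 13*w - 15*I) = w^2 + 2*I*w + 3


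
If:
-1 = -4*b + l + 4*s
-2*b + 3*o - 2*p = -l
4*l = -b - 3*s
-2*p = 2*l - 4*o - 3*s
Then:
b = 13*s/17 + 4/17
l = -16*s/17 - 1/17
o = -125*s/17 - 11/17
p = -417*s/34 - 21/17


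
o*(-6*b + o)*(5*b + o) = -30*b^2*o - b*o^2 + o^3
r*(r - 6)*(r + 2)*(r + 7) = r^4 + 3*r^3 - 40*r^2 - 84*r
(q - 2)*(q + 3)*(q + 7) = q^3 + 8*q^2 + q - 42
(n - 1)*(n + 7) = n^2 + 6*n - 7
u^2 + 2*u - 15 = (u - 3)*(u + 5)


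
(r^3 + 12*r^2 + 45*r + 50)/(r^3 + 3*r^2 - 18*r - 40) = (r + 5)/(r - 4)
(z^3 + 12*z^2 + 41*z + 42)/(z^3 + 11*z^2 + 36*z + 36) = (z + 7)/(z + 6)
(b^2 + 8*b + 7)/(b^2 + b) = (b + 7)/b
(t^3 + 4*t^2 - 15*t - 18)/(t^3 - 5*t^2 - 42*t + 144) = (t + 1)/(t - 8)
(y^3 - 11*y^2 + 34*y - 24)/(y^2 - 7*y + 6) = y - 4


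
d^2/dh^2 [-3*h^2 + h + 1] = -6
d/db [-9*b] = -9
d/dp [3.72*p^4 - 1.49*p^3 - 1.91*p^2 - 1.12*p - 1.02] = 14.88*p^3 - 4.47*p^2 - 3.82*p - 1.12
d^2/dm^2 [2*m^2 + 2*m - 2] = 4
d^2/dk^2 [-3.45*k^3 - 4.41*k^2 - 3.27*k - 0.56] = -20.7*k - 8.82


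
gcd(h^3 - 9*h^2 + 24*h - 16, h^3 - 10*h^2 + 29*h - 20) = h^2 - 5*h + 4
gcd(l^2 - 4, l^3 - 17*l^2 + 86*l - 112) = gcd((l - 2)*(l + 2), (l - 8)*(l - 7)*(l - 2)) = l - 2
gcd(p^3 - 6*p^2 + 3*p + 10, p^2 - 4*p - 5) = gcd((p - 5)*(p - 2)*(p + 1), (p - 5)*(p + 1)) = p^2 - 4*p - 5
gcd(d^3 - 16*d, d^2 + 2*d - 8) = d + 4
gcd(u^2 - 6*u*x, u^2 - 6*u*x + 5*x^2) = 1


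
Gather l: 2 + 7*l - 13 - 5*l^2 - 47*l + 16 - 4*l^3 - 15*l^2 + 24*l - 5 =-4*l^3 - 20*l^2 - 16*l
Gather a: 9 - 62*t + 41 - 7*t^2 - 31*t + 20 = -7*t^2 - 93*t + 70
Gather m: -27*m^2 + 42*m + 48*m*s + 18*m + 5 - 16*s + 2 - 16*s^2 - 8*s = -27*m^2 + m*(48*s + 60) - 16*s^2 - 24*s + 7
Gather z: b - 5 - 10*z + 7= b - 10*z + 2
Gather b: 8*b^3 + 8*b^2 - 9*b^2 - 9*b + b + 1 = 8*b^3 - b^2 - 8*b + 1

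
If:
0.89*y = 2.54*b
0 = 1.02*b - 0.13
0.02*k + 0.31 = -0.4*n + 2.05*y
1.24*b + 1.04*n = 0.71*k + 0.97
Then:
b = 0.13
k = 0.42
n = 1.07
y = 0.36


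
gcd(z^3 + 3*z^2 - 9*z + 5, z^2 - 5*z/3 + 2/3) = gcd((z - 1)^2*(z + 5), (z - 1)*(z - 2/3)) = z - 1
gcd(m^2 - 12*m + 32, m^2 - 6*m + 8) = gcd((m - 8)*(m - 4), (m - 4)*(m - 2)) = m - 4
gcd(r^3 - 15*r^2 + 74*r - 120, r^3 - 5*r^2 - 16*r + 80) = r^2 - 9*r + 20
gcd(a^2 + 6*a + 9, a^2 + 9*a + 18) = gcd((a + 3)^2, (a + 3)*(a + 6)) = a + 3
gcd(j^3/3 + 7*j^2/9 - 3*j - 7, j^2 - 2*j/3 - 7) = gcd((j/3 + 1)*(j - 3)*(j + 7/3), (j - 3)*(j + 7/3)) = j^2 - 2*j/3 - 7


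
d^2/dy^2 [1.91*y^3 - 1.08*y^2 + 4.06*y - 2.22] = 11.46*y - 2.16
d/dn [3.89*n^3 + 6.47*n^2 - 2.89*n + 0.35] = 11.67*n^2 + 12.94*n - 2.89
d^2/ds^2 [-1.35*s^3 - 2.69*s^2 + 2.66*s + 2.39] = -8.1*s - 5.38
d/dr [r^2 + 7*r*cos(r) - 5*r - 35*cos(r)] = -7*r*sin(r) + 2*r + 35*sin(r) + 7*cos(r) - 5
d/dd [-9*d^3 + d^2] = d*(2 - 27*d)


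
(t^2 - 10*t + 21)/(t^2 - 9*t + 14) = (t - 3)/(t - 2)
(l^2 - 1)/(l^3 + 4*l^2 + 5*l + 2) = (l - 1)/(l^2 + 3*l + 2)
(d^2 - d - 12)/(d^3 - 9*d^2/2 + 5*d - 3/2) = 2*(d^2 - d - 12)/(2*d^3 - 9*d^2 + 10*d - 3)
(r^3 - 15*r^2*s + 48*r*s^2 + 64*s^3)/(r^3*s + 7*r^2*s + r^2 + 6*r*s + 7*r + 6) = (r^3 - 15*r^2*s + 48*r*s^2 + 64*s^3)/(r^3*s + 7*r^2*s + r^2 + 6*r*s + 7*r + 6)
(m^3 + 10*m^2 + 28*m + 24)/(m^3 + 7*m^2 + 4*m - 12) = (m + 2)/(m - 1)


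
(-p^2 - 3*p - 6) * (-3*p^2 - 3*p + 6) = 3*p^4 + 12*p^3 + 21*p^2 - 36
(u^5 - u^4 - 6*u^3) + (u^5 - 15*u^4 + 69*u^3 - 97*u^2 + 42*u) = 2*u^5 - 16*u^4 + 63*u^3 - 97*u^2 + 42*u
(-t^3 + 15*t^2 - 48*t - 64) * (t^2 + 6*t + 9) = -t^5 + 9*t^4 + 33*t^3 - 217*t^2 - 816*t - 576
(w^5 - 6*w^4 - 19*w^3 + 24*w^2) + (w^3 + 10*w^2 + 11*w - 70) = w^5 - 6*w^4 - 18*w^3 + 34*w^2 + 11*w - 70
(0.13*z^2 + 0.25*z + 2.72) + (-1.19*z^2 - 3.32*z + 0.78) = -1.06*z^2 - 3.07*z + 3.5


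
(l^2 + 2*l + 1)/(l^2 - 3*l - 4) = (l + 1)/(l - 4)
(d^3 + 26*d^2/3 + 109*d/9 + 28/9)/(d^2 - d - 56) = (9*d^2 + 15*d + 4)/(9*(d - 8))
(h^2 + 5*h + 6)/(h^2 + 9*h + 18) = (h + 2)/(h + 6)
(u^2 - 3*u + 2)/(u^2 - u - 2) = (u - 1)/(u + 1)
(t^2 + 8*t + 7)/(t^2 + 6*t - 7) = (t + 1)/(t - 1)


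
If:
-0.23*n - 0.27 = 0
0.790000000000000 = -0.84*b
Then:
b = -0.94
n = -1.17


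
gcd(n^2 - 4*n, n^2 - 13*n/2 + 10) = n - 4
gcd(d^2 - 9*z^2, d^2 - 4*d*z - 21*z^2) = d + 3*z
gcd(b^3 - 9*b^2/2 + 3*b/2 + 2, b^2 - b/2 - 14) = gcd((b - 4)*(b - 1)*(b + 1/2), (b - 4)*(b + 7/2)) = b - 4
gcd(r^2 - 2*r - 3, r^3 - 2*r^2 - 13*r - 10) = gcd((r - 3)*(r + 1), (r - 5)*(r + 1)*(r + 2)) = r + 1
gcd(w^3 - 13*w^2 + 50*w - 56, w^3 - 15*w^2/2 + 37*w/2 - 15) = w - 2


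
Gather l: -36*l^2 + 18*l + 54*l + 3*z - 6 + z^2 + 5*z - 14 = -36*l^2 + 72*l + z^2 + 8*z - 20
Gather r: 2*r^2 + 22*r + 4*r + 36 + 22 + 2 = 2*r^2 + 26*r + 60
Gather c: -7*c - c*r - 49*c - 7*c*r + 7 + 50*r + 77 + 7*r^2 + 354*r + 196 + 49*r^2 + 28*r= c*(-8*r - 56) + 56*r^2 + 432*r + 280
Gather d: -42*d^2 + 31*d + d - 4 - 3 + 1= -42*d^2 + 32*d - 6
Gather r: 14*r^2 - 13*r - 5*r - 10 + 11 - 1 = 14*r^2 - 18*r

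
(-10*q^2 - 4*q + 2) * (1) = -10*q^2 - 4*q + 2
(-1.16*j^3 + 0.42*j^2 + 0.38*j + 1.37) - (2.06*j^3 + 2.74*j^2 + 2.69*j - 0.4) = -3.22*j^3 - 2.32*j^2 - 2.31*j + 1.77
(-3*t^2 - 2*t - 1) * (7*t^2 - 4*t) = -21*t^4 - 2*t^3 + t^2 + 4*t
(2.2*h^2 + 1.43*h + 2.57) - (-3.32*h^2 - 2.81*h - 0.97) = 5.52*h^2 + 4.24*h + 3.54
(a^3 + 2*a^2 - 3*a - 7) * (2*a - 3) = 2*a^4 + a^3 - 12*a^2 - 5*a + 21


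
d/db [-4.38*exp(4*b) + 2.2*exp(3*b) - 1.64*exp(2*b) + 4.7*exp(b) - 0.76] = (-17.52*exp(3*b) + 6.6*exp(2*b) - 3.28*exp(b) + 4.7)*exp(b)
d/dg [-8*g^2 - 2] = -16*g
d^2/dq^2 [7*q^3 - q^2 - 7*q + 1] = 42*q - 2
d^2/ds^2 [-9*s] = 0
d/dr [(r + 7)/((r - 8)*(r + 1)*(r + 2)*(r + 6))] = (-3*r^4 - 30*r^3 + 31*r^2 + 728*r + 940)/(r^8 + 2*r^7 - 103*r^6 - 400*r^5 + 2216*r^4 + 15200*r^3 + 31888*r^2 + 28416*r + 9216)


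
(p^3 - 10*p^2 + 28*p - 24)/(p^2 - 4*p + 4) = p - 6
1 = 1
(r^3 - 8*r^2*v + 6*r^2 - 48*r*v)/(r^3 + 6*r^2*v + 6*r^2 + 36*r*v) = (r - 8*v)/(r + 6*v)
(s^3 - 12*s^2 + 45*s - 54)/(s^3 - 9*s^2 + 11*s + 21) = (s^2 - 9*s + 18)/(s^2 - 6*s - 7)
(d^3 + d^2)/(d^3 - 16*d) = d*(d + 1)/(d^2 - 16)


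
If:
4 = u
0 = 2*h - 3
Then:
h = 3/2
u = 4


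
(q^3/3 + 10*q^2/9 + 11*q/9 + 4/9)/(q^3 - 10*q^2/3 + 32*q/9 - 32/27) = 3*(3*q^3 + 10*q^2 + 11*q + 4)/(27*q^3 - 90*q^2 + 96*q - 32)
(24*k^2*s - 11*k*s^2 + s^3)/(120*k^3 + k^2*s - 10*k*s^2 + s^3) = s*(-3*k + s)/(-15*k^2 - 2*k*s + s^2)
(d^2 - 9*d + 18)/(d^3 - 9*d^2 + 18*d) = 1/d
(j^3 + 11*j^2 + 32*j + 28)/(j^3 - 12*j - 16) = (j + 7)/(j - 4)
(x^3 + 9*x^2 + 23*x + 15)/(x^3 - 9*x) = (x^2 + 6*x + 5)/(x*(x - 3))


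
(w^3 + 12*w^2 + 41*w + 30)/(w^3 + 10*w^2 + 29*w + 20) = (w + 6)/(w + 4)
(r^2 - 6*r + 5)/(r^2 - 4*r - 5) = (r - 1)/(r + 1)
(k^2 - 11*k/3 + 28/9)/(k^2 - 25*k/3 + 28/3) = (k - 7/3)/(k - 7)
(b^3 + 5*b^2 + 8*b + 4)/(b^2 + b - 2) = (b^2 + 3*b + 2)/(b - 1)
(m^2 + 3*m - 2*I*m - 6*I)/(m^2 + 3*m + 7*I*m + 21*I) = (m - 2*I)/(m + 7*I)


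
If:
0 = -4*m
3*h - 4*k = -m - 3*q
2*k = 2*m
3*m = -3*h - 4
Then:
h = -4/3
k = 0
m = 0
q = 4/3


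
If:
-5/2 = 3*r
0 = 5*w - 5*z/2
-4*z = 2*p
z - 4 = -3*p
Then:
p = 8/5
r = -5/6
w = -2/5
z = -4/5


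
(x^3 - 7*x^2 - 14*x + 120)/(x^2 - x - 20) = x - 6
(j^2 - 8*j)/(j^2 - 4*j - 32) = j/(j + 4)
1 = 1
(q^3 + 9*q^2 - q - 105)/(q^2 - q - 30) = (q^2 + 4*q - 21)/(q - 6)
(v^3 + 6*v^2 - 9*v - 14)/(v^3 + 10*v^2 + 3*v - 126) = (v^2 - v - 2)/(v^2 + 3*v - 18)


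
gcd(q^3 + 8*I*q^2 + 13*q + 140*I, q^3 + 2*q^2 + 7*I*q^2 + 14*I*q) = q + 7*I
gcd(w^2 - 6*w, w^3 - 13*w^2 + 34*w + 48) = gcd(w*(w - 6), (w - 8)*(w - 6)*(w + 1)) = w - 6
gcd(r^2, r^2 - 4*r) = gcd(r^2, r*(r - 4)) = r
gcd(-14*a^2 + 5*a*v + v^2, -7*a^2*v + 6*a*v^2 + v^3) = 7*a + v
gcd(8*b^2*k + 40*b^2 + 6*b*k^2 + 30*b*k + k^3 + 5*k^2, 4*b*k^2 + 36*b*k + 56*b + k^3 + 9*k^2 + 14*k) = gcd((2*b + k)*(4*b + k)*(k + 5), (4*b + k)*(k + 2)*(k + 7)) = 4*b + k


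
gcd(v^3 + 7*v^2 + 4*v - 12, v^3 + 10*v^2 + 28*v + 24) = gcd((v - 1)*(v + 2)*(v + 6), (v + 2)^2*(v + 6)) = v^2 + 8*v + 12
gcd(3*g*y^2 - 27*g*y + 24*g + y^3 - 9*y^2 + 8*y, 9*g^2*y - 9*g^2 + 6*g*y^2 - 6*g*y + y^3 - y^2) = 3*g*y - 3*g + y^2 - y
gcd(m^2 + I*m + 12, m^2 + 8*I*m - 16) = m + 4*I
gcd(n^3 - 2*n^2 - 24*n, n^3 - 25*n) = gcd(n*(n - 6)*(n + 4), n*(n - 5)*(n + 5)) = n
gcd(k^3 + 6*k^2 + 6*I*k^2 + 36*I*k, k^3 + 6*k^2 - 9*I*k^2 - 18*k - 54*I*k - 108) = k + 6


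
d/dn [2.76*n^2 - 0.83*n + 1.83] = 5.52*n - 0.83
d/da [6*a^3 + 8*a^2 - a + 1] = 18*a^2 + 16*a - 1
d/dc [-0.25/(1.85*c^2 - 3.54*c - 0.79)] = (0.925*c - 0.885)/(-1.85*c^2 + 3.54*c + 0.79)^2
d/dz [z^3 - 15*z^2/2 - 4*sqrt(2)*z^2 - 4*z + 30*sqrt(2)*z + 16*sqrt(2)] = 3*z^2 - 15*z - 8*sqrt(2)*z - 4 + 30*sqrt(2)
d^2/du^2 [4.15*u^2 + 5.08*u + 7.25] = 8.30000000000000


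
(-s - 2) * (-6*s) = 6*s^2 + 12*s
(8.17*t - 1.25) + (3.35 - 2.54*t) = 5.63*t + 2.1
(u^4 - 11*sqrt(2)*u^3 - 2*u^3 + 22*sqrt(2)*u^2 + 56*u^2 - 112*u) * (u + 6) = u^5 - 11*sqrt(2)*u^4 + 4*u^4 - 44*sqrt(2)*u^3 + 44*u^3 + 132*sqrt(2)*u^2 + 224*u^2 - 672*u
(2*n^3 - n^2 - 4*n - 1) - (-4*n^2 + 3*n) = 2*n^3 + 3*n^2 - 7*n - 1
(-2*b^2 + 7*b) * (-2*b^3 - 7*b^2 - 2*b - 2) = 4*b^5 - 45*b^3 - 10*b^2 - 14*b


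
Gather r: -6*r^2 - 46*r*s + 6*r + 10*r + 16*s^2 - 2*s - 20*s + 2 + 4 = -6*r^2 + r*(16 - 46*s) + 16*s^2 - 22*s + 6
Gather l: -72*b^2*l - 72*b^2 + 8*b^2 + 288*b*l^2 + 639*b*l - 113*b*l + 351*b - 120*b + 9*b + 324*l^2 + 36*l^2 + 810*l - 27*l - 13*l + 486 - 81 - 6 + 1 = -64*b^2 + 240*b + l^2*(288*b + 360) + l*(-72*b^2 + 526*b + 770) + 400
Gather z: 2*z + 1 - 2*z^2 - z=-2*z^2 + z + 1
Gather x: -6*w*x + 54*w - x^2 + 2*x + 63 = 54*w - x^2 + x*(2 - 6*w) + 63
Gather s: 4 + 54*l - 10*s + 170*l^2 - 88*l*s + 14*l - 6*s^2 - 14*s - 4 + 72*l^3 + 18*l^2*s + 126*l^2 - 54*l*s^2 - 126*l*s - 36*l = 72*l^3 + 296*l^2 + 32*l + s^2*(-54*l - 6) + s*(18*l^2 - 214*l - 24)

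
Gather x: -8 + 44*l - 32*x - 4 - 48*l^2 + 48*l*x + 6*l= -48*l^2 + 50*l + x*(48*l - 32) - 12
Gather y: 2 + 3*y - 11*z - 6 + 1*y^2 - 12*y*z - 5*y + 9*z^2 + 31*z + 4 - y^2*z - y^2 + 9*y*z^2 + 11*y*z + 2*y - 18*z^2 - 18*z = -y^2*z + y*(9*z^2 - z) - 9*z^2 + 2*z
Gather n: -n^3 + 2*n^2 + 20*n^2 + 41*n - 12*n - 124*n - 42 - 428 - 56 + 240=-n^3 + 22*n^2 - 95*n - 286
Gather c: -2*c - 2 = -2*c - 2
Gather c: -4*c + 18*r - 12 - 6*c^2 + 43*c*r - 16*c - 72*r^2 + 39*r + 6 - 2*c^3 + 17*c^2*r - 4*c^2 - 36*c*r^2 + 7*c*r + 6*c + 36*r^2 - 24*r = -2*c^3 + c^2*(17*r - 10) + c*(-36*r^2 + 50*r - 14) - 36*r^2 + 33*r - 6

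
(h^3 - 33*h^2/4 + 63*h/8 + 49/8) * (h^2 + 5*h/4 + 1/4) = h^5 - 7*h^4 - 35*h^3/16 + 445*h^2/32 + 77*h/8 + 49/32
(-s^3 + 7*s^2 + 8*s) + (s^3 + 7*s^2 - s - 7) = 14*s^2 + 7*s - 7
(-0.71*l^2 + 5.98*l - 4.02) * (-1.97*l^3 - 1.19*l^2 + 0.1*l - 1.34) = 1.3987*l^5 - 10.9357*l^4 + 0.732199999999999*l^3 + 6.3332*l^2 - 8.4152*l + 5.3868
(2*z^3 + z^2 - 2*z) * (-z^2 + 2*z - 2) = -2*z^5 + 3*z^4 - 6*z^2 + 4*z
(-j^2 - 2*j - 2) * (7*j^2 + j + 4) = -7*j^4 - 15*j^3 - 20*j^2 - 10*j - 8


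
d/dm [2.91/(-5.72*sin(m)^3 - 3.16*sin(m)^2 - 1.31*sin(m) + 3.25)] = (49.9356*sin(m)^2 + 18.3912*sin(m) + 3.8121)*cos(m)/(5.72*sin(m)^3 + 3.16*sin(m)^2 + 1.31*sin(m) - 3.25)^2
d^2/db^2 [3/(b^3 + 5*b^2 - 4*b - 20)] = 6*(-(3*b + 5)*(b^3 + 5*b^2 - 4*b - 20) + (3*b^2 + 10*b - 4)^2)/(b^3 + 5*b^2 - 4*b - 20)^3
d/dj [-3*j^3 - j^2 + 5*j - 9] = -9*j^2 - 2*j + 5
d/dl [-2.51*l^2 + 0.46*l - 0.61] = 0.46 - 5.02*l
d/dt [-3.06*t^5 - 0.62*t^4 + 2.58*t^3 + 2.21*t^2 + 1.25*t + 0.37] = -15.3*t^4 - 2.48*t^3 + 7.74*t^2 + 4.42*t + 1.25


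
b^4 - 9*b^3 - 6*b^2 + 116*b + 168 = (b - 7)*(b - 6)*(b + 2)^2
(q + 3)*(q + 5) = q^2 + 8*q + 15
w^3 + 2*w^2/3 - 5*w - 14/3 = (w - 7/3)*(w + 1)*(w + 2)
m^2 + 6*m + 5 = (m + 1)*(m + 5)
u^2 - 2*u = u*(u - 2)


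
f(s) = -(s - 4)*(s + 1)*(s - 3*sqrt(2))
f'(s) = -(s - 4)*(s + 1) - (s - 4)*(s - 3*sqrt(2)) - (s + 1)*(s - 3*sqrt(2))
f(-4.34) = 239.07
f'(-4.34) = -128.10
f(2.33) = -10.64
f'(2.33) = 8.74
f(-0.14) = -15.60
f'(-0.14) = -10.81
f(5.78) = -18.55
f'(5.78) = -25.23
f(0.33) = -19.10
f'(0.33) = -4.27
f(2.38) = -10.20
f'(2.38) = 8.75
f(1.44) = -17.51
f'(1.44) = 5.91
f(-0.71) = -6.76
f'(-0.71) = -20.52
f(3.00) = -4.97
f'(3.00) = 7.73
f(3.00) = -4.97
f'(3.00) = 7.73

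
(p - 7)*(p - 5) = p^2 - 12*p + 35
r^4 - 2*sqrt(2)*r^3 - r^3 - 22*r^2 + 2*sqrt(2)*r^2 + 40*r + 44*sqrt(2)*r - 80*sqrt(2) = (r - 4)*(r - 2)*(r + 5)*(r - 2*sqrt(2))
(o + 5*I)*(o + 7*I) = o^2 + 12*I*o - 35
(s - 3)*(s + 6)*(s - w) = s^3 - s^2*w + 3*s^2 - 3*s*w - 18*s + 18*w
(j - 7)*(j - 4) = j^2 - 11*j + 28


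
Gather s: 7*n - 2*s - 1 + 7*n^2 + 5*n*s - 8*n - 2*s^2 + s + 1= 7*n^2 - n - 2*s^2 + s*(5*n - 1)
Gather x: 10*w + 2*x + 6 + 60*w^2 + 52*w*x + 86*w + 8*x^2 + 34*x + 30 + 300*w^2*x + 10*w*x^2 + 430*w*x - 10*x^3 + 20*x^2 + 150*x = 60*w^2 + 96*w - 10*x^3 + x^2*(10*w + 28) + x*(300*w^2 + 482*w + 186) + 36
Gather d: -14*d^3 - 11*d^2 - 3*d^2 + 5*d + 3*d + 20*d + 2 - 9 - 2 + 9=-14*d^3 - 14*d^2 + 28*d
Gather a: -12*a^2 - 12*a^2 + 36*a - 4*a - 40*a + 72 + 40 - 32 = -24*a^2 - 8*a + 80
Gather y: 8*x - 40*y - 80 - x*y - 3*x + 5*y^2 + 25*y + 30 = 5*x + 5*y^2 + y*(-x - 15) - 50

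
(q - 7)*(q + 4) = q^2 - 3*q - 28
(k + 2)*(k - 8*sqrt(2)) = k^2 - 8*sqrt(2)*k + 2*k - 16*sqrt(2)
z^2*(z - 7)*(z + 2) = z^4 - 5*z^3 - 14*z^2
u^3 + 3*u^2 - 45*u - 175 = (u - 7)*(u + 5)^2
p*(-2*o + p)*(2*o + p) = -4*o^2*p + p^3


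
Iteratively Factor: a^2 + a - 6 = (a + 3)*(a - 2)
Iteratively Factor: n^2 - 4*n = (n - 4)*(n)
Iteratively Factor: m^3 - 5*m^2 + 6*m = (m - 3)*(m^2 - 2*m) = (m - 3)*(m - 2)*(m)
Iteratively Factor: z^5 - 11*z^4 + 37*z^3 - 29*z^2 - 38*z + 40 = (z - 2)*(z^4 - 9*z^3 + 19*z^2 + 9*z - 20) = (z - 5)*(z - 2)*(z^3 - 4*z^2 - z + 4) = (z - 5)*(z - 2)*(z - 1)*(z^2 - 3*z - 4) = (z - 5)*(z - 2)*(z - 1)*(z + 1)*(z - 4)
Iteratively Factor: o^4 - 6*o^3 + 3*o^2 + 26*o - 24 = (o - 3)*(o^3 - 3*o^2 - 6*o + 8) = (o - 3)*(o - 1)*(o^2 - 2*o - 8) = (o - 4)*(o - 3)*(o - 1)*(o + 2)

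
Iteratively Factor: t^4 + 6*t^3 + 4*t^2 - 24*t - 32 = (t + 4)*(t^3 + 2*t^2 - 4*t - 8) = (t + 2)*(t + 4)*(t^2 - 4) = (t - 2)*(t + 2)*(t + 4)*(t + 2)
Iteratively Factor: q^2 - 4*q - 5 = (q - 5)*(q + 1)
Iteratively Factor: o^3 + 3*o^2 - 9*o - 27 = (o + 3)*(o^2 - 9) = (o + 3)^2*(o - 3)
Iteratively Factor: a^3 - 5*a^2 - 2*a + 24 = (a - 3)*(a^2 - 2*a - 8) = (a - 3)*(a + 2)*(a - 4)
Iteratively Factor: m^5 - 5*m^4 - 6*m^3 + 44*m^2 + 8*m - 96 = (m + 2)*(m^4 - 7*m^3 + 8*m^2 + 28*m - 48) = (m - 3)*(m + 2)*(m^3 - 4*m^2 - 4*m + 16) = (m - 3)*(m - 2)*(m + 2)*(m^2 - 2*m - 8) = (m - 3)*(m - 2)*(m + 2)^2*(m - 4)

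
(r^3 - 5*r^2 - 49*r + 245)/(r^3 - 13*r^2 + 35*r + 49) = (r^2 + 2*r - 35)/(r^2 - 6*r - 7)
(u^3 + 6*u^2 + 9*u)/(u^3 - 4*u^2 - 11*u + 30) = u*(u + 3)/(u^2 - 7*u + 10)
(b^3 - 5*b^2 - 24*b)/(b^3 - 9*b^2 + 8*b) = (b + 3)/(b - 1)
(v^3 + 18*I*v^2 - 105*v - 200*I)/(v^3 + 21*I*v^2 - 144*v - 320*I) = (v + 5*I)/(v + 8*I)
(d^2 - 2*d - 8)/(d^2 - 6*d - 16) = (d - 4)/(d - 8)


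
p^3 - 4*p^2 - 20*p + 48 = (p - 6)*(p - 2)*(p + 4)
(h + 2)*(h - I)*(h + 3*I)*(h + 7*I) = h^4 + 2*h^3 + 9*I*h^3 - 11*h^2 + 18*I*h^2 - 22*h + 21*I*h + 42*I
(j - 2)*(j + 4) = j^2 + 2*j - 8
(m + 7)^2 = m^2 + 14*m + 49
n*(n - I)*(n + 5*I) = n^3 + 4*I*n^2 + 5*n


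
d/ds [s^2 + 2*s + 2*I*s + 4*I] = 2*s + 2 + 2*I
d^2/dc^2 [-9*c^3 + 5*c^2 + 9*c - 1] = 10 - 54*c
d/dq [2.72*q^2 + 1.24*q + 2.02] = 5.44*q + 1.24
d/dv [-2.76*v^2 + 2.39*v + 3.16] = 2.39 - 5.52*v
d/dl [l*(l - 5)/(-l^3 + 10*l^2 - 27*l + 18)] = (l^4 - 10*l^3 + 23*l^2 + 36*l - 90)/(l^6 - 20*l^5 + 154*l^4 - 576*l^3 + 1089*l^2 - 972*l + 324)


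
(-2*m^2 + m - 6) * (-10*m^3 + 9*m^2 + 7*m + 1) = 20*m^5 - 28*m^4 + 55*m^3 - 49*m^2 - 41*m - 6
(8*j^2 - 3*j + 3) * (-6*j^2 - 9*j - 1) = -48*j^4 - 54*j^3 + j^2 - 24*j - 3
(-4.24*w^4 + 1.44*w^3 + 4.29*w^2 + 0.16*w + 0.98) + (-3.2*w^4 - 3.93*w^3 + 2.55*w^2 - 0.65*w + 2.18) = -7.44*w^4 - 2.49*w^3 + 6.84*w^2 - 0.49*w + 3.16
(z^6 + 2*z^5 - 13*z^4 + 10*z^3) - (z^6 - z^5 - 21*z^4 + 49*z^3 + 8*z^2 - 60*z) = 3*z^5 + 8*z^4 - 39*z^3 - 8*z^2 + 60*z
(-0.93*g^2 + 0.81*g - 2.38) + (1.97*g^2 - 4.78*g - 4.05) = 1.04*g^2 - 3.97*g - 6.43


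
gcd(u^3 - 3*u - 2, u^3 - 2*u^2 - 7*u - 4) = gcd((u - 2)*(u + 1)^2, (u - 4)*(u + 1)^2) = u^2 + 2*u + 1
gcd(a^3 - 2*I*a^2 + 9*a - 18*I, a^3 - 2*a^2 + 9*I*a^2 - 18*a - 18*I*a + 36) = a + 3*I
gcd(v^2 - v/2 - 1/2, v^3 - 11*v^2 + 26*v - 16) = v - 1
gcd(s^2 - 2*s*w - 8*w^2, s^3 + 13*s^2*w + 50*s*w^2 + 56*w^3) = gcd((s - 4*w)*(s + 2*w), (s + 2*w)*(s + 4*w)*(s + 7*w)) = s + 2*w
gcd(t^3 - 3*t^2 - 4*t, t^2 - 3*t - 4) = t^2 - 3*t - 4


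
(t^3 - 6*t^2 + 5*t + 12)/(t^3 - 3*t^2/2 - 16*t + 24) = 2*(t^2 - 2*t - 3)/(2*t^2 + 5*t - 12)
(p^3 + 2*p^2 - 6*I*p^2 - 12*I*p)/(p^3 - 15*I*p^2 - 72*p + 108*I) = p*(p + 2)/(p^2 - 9*I*p - 18)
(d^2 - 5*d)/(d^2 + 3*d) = (d - 5)/(d + 3)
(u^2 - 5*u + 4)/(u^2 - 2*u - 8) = (u - 1)/(u + 2)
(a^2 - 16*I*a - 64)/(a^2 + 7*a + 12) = (a^2 - 16*I*a - 64)/(a^2 + 7*a + 12)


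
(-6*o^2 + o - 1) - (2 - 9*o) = -6*o^2 + 10*o - 3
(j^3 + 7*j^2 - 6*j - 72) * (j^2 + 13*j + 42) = j^5 + 20*j^4 + 127*j^3 + 144*j^2 - 1188*j - 3024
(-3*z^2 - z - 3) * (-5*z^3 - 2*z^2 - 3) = 15*z^5 + 11*z^4 + 17*z^3 + 15*z^2 + 3*z + 9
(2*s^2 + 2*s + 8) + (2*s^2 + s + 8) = 4*s^2 + 3*s + 16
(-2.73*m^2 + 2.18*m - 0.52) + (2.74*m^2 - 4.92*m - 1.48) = 0.0100000000000002*m^2 - 2.74*m - 2.0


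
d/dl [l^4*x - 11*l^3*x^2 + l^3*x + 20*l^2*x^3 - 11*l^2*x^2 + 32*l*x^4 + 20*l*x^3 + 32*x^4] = x*(4*l^3 - 33*l^2*x + 3*l^2 + 40*l*x^2 - 22*l*x + 32*x^3 + 20*x^2)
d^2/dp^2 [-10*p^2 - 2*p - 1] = -20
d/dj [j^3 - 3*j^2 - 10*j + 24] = 3*j^2 - 6*j - 10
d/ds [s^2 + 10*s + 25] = 2*s + 10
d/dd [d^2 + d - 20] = 2*d + 1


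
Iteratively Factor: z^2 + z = (z + 1)*(z)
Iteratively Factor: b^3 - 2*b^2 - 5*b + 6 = (b - 1)*(b^2 - b - 6) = (b - 3)*(b - 1)*(b + 2)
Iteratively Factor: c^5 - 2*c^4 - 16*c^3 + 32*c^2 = (c - 4)*(c^4 + 2*c^3 - 8*c^2) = (c - 4)*(c + 4)*(c^3 - 2*c^2) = c*(c - 4)*(c + 4)*(c^2 - 2*c) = c*(c - 4)*(c - 2)*(c + 4)*(c)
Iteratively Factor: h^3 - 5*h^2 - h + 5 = (h + 1)*(h^2 - 6*h + 5) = (h - 5)*(h + 1)*(h - 1)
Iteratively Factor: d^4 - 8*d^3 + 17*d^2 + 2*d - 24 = (d - 4)*(d^3 - 4*d^2 + d + 6) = (d - 4)*(d + 1)*(d^2 - 5*d + 6) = (d - 4)*(d - 2)*(d + 1)*(d - 3)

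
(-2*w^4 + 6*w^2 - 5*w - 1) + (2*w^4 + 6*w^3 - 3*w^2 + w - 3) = 6*w^3 + 3*w^2 - 4*w - 4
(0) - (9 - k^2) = k^2 - 9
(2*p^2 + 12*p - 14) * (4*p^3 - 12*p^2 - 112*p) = 8*p^5 + 24*p^4 - 424*p^3 - 1176*p^2 + 1568*p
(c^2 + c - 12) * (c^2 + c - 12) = c^4 + 2*c^3 - 23*c^2 - 24*c + 144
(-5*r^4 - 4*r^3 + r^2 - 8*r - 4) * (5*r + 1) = -25*r^5 - 25*r^4 + r^3 - 39*r^2 - 28*r - 4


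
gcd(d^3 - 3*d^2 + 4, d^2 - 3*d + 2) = d - 2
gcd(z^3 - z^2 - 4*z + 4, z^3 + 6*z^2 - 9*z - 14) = z - 2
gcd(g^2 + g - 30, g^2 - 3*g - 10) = g - 5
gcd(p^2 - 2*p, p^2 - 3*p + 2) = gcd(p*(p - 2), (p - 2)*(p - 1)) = p - 2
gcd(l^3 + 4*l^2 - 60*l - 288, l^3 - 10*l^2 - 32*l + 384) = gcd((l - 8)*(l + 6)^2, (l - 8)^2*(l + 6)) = l^2 - 2*l - 48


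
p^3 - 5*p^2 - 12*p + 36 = (p - 6)*(p - 2)*(p + 3)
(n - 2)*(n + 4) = n^2 + 2*n - 8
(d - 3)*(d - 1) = d^2 - 4*d + 3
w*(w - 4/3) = w^2 - 4*w/3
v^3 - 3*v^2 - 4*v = v*(v - 4)*(v + 1)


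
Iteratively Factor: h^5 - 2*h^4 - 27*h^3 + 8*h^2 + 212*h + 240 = (h + 3)*(h^4 - 5*h^3 - 12*h^2 + 44*h + 80) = (h - 4)*(h + 3)*(h^3 - h^2 - 16*h - 20) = (h - 5)*(h - 4)*(h + 3)*(h^2 + 4*h + 4) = (h - 5)*(h - 4)*(h + 2)*(h + 3)*(h + 2)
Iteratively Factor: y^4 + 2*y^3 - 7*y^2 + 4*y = (y - 1)*(y^3 + 3*y^2 - 4*y) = (y - 1)*(y + 4)*(y^2 - y) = (y - 1)^2*(y + 4)*(y)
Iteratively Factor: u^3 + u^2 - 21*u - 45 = (u - 5)*(u^2 + 6*u + 9) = (u - 5)*(u + 3)*(u + 3)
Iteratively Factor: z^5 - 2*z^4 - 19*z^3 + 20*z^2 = (z)*(z^4 - 2*z^3 - 19*z^2 + 20*z) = z*(z - 1)*(z^3 - z^2 - 20*z) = z^2*(z - 1)*(z^2 - z - 20) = z^2*(z - 1)*(z + 4)*(z - 5)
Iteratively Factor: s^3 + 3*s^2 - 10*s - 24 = (s + 4)*(s^2 - s - 6) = (s + 2)*(s + 4)*(s - 3)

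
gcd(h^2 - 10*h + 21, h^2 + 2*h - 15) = h - 3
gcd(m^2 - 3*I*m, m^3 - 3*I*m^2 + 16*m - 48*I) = m - 3*I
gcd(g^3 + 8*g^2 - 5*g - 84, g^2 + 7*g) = g + 7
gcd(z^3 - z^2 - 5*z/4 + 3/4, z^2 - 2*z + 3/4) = z^2 - 2*z + 3/4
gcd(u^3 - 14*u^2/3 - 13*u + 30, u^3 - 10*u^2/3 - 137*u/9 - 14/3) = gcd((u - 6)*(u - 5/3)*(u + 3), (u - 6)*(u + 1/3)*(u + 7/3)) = u - 6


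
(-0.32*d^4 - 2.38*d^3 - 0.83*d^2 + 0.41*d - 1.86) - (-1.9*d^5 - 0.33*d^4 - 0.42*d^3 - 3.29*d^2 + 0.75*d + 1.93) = 1.9*d^5 + 0.01*d^4 - 1.96*d^3 + 2.46*d^2 - 0.34*d - 3.79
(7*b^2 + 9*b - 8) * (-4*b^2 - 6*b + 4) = -28*b^4 - 78*b^3 + 6*b^2 + 84*b - 32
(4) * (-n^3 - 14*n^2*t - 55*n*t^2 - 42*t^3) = -4*n^3 - 56*n^2*t - 220*n*t^2 - 168*t^3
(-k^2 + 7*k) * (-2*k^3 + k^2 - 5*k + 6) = 2*k^5 - 15*k^4 + 12*k^3 - 41*k^2 + 42*k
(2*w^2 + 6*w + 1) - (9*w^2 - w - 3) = -7*w^2 + 7*w + 4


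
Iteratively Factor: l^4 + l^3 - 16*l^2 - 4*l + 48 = (l - 3)*(l^3 + 4*l^2 - 4*l - 16) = (l - 3)*(l + 4)*(l^2 - 4) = (l - 3)*(l - 2)*(l + 4)*(l + 2)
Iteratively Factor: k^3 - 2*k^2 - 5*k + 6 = (k - 1)*(k^2 - k - 6) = (k - 1)*(k + 2)*(k - 3)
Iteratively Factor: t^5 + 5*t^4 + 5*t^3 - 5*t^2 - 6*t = (t)*(t^4 + 5*t^3 + 5*t^2 - 5*t - 6) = t*(t + 1)*(t^3 + 4*t^2 + t - 6) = t*(t - 1)*(t + 1)*(t^2 + 5*t + 6) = t*(t - 1)*(t + 1)*(t + 2)*(t + 3)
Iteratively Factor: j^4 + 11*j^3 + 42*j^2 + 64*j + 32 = (j + 1)*(j^3 + 10*j^2 + 32*j + 32) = (j + 1)*(j + 4)*(j^2 + 6*j + 8) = (j + 1)*(j + 2)*(j + 4)*(j + 4)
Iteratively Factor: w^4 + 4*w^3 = (w)*(w^3 + 4*w^2) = w^2*(w^2 + 4*w) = w^3*(w + 4)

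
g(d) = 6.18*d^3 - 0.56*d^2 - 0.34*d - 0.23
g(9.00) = 4456.57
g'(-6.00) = 673.82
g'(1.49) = 39.15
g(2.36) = 77.08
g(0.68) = 1.22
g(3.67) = 296.46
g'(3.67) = 245.26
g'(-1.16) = 25.91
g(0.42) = -0.01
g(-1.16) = -10.24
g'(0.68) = 7.47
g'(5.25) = 504.79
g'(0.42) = 2.46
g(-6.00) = -1353.23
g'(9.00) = 1491.32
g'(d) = 18.54*d^2 - 1.12*d - 0.34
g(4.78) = 660.30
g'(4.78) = 417.92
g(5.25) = 876.82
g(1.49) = 18.46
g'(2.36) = 100.28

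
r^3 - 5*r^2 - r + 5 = (r - 5)*(r - 1)*(r + 1)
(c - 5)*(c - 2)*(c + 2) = c^3 - 5*c^2 - 4*c + 20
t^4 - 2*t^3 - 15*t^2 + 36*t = t*(t - 3)^2*(t + 4)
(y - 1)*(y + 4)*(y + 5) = y^3 + 8*y^2 + 11*y - 20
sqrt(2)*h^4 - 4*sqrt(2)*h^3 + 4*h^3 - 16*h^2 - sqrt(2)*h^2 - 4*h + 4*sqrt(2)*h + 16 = (h - 4)*(h - 1)*(h + 2*sqrt(2))*(sqrt(2)*h + sqrt(2))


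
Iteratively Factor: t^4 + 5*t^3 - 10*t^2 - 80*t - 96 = (t + 2)*(t^3 + 3*t^2 - 16*t - 48) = (t + 2)*(t + 3)*(t^2 - 16) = (t - 4)*(t + 2)*(t + 3)*(t + 4)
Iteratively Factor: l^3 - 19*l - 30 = (l + 3)*(l^2 - 3*l - 10) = (l + 2)*(l + 3)*(l - 5)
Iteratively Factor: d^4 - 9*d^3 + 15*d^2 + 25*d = (d - 5)*(d^3 - 4*d^2 - 5*d) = d*(d - 5)*(d^2 - 4*d - 5) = d*(d - 5)*(d + 1)*(d - 5)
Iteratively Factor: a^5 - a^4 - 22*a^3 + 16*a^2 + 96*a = (a - 3)*(a^4 + 2*a^3 - 16*a^2 - 32*a) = (a - 3)*(a + 4)*(a^3 - 2*a^2 - 8*a) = (a - 4)*(a - 3)*(a + 4)*(a^2 + 2*a) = a*(a - 4)*(a - 3)*(a + 4)*(a + 2)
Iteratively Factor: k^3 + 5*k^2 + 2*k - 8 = (k + 4)*(k^2 + k - 2) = (k + 2)*(k + 4)*(k - 1)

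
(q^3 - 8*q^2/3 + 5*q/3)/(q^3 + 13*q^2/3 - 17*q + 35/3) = q/(q + 7)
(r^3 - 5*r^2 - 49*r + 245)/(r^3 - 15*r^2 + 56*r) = (r^2 + 2*r - 35)/(r*(r - 8))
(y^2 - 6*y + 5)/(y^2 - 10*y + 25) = (y - 1)/(y - 5)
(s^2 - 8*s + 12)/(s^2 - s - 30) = (s - 2)/(s + 5)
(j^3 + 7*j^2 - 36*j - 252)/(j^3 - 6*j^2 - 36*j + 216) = (j + 7)/(j - 6)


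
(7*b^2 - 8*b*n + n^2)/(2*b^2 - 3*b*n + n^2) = (7*b - n)/(2*b - n)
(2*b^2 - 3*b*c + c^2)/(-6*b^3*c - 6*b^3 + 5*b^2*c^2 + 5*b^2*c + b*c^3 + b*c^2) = (-2*b + c)/(b*(6*b*c + 6*b + c^2 + c))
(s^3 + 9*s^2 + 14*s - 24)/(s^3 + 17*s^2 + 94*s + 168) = (s - 1)/(s + 7)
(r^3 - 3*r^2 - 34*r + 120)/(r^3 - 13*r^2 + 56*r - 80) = (r + 6)/(r - 4)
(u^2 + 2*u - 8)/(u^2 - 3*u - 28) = (u - 2)/(u - 7)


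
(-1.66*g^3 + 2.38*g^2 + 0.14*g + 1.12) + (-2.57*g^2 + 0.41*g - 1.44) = -1.66*g^3 - 0.19*g^2 + 0.55*g - 0.32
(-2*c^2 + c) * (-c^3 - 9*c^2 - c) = 2*c^5 + 17*c^4 - 7*c^3 - c^2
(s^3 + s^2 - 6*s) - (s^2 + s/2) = s^3 - 13*s/2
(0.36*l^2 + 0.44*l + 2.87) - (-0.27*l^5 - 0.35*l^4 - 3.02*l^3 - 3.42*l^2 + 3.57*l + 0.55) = 0.27*l^5 + 0.35*l^4 + 3.02*l^3 + 3.78*l^2 - 3.13*l + 2.32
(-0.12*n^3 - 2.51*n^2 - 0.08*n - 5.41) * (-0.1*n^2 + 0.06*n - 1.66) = 0.012*n^5 + 0.2438*n^4 + 0.0566*n^3 + 4.7028*n^2 - 0.1918*n + 8.9806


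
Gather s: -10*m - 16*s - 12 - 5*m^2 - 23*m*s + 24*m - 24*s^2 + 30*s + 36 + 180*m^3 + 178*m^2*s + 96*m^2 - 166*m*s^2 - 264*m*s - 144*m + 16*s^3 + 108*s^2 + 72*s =180*m^3 + 91*m^2 - 130*m + 16*s^3 + s^2*(84 - 166*m) + s*(178*m^2 - 287*m + 86) + 24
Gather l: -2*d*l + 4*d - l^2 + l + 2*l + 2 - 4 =4*d - l^2 + l*(3 - 2*d) - 2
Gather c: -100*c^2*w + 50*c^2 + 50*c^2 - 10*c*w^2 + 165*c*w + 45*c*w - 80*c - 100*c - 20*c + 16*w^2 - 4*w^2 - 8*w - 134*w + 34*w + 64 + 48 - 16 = c^2*(100 - 100*w) + c*(-10*w^2 + 210*w - 200) + 12*w^2 - 108*w + 96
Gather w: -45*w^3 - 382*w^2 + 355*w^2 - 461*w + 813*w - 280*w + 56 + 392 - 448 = -45*w^3 - 27*w^2 + 72*w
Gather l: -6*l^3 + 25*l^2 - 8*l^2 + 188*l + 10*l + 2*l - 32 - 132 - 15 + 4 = -6*l^3 + 17*l^2 + 200*l - 175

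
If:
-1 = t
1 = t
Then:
No Solution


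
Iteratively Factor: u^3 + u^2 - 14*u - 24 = (u + 3)*(u^2 - 2*u - 8) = (u + 2)*(u + 3)*(u - 4)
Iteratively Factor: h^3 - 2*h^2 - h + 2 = (h + 1)*(h^2 - 3*h + 2) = (h - 1)*(h + 1)*(h - 2)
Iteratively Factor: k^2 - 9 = (k + 3)*(k - 3)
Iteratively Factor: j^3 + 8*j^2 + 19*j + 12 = (j + 4)*(j^2 + 4*j + 3) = (j + 1)*(j + 4)*(j + 3)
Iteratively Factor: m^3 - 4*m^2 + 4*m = (m - 2)*(m^2 - 2*m) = m*(m - 2)*(m - 2)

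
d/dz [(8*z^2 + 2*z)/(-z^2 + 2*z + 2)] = 2*(9*z^2 + 16*z + 2)/(z^4 - 4*z^3 + 8*z + 4)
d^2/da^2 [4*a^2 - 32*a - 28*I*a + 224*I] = 8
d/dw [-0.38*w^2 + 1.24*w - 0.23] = 1.24 - 0.76*w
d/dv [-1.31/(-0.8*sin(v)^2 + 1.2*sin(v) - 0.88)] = (1.572 - 2.096*sin(v))*cos(v)/(0.8*sin(v)^2 - 1.2*sin(v) + 0.88)^2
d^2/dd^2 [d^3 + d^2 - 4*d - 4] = 6*d + 2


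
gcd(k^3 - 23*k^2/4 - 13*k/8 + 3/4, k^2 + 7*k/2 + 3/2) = k + 1/2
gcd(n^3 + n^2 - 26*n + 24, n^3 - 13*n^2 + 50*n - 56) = n - 4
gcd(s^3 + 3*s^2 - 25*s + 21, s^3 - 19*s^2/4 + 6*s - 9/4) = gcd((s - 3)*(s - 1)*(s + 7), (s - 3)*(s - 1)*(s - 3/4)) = s^2 - 4*s + 3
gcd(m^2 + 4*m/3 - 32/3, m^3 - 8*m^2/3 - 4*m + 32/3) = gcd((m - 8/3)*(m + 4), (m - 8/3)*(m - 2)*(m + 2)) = m - 8/3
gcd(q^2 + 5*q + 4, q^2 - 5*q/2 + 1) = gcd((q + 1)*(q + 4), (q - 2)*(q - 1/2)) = 1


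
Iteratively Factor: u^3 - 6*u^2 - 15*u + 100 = (u + 4)*(u^2 - 10*u + 25) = (u - 5)*(u + 4)*(u - 5)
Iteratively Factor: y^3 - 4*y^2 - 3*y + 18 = (y + 2)*(y^2 - 6*y + 9) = (y - 3)*(y + 2)*(y - 3)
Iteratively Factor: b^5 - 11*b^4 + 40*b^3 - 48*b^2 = (b)*(b^4 - 11*b^3 + 40*b^2 - 48*b) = b^2*(b^3 - 11*b^2 + 40*b - 48) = b^2*(b - 4)*(b^2 - 7*b + 12) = b^2*(b - 4)*(b - 3)*(b - 4)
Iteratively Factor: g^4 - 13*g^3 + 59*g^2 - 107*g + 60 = (g - 4)*(g^3 - 9*g^2 + 23*g - 15) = (g - 5)*(g - 4)*(g^2 - 4*g + 3) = (g - 5)*(g - 4)*(g - 1)*(g - 3)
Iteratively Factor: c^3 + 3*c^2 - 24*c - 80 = (c - 5)*(c^2 + 8*c + 16) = (c - 5)*(c + 4)*(c + 4)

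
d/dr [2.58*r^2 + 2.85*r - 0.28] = 5.16*r + 2.85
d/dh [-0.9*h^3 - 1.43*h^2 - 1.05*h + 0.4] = -2.7*h^2 - 2.86*h - 1.05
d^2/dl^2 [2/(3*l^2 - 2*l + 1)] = 4*(-9*l^2 + 6*l + 4*(3*l - 1)^2 - 3)/(3*l^2 - 2*l + 1)^3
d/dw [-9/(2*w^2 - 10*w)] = 9*(2*w - 5)/(2*w^2*(w - 5)^2)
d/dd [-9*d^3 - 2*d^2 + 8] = d*(-27*d - 4)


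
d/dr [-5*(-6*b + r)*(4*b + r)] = 10*b - 10*r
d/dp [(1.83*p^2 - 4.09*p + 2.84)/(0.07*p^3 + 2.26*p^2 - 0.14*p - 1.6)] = (-0.1281*p^4 + 0.5726*p^3 + 8.3908*p^2 - 18.6928*p + 6.9416)/(0.0049*p^6 + 0.3164*p^5 + 5.088*p^4 - 0.8568*p^3 - 7.2124*p^2 + 0.448*p + 2.56)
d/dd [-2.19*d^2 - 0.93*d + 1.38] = -4.38*d - 0.93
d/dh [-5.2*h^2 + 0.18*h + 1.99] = 0.18 - 10.4*h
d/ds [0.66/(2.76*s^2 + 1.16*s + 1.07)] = (-3.6432*s - 0.7656)/(2.76*s^2 + 1.16*s + 1.07)^2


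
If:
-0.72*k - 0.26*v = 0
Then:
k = -0.361111111111111*v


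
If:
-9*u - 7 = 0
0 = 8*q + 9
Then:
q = -9/8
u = -7/9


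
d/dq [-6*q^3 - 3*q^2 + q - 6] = -18*q^2 - 6*q + 1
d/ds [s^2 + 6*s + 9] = 2*s + 6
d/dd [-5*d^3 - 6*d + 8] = -15*d^2 - 6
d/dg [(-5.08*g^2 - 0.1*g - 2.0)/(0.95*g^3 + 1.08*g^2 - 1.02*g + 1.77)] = (4.826*g^4 + 0.19*g^3 + 10.9896*g^2 - 13.6632*g - 2.217)/(0.9025*g^6 + 2.052*g^5 - 0.7716*g^4 + 1.1598*g^3 + 4.8636*g^2 - 3.6108*g + 3.1329)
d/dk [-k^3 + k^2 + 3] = k*(2 - 3*k)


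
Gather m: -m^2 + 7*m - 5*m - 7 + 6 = -m^2 + 2*m - 1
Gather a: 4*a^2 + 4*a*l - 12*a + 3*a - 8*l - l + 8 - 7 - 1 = 4*a^2 + a*(4*l - 9) - 9*l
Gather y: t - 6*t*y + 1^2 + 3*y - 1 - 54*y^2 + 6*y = t - 54*y^2 + y*(9 - 6*t)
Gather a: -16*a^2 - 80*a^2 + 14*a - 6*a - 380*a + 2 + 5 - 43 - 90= -96*a^2 - 372*a - 126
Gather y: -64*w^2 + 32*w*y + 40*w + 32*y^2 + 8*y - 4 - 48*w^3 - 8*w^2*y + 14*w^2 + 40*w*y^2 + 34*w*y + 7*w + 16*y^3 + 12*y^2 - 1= -48*w^3 - 50*w^2 + 47*w + 16*y^3 + y^2*(40*w + 44) + y*(-8*w^2 + 66*w + 8) - 5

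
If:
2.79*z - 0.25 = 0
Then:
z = 0.09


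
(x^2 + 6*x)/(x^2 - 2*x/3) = 3*(x + 6)/(3*x - 2)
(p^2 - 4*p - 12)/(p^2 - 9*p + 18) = (p + 2)/(p - 3)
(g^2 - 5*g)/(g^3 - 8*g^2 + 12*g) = (g - 5)/(g^2 - 8*g + 12)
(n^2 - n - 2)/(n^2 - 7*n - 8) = (n - 2)/(n - 8)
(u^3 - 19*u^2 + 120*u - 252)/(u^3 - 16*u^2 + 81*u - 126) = (u - 6)/(u - 3)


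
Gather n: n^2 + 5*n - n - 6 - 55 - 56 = n^2 + 4*n - 117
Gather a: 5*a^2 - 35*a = 5*a^2 - 35*a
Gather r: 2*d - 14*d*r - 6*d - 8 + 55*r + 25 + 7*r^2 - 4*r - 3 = -4*d + 7*r^2 + r*(51 - 14*d) + 14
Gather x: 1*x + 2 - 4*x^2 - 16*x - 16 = -4*x^2 - 15*x - 14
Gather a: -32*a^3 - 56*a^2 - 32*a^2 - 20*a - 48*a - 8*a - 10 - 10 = -32*a^3 - 88*a^2 - 76*a - 20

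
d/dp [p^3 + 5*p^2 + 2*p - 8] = 3*p^2 + 10*p + 2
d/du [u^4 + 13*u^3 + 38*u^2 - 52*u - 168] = 4*u^3 + 39*u^2 + 76*u - 52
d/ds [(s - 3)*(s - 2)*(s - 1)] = 3*s^2 - 12*s + 11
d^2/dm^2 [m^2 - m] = 2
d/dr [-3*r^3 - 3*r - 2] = -9*r^2 - 3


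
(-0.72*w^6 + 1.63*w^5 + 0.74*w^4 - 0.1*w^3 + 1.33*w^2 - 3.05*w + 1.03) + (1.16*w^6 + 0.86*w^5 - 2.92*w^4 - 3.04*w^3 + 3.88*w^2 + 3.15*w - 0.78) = 0.44*w^6 + 2.49*w^5 - 2.18*w^4 - 3.14*w^3 + 5.21*w^2 + 0.1*w + 0.25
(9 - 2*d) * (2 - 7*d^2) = 14*d^3 - 63*d^2 - 4*d + 18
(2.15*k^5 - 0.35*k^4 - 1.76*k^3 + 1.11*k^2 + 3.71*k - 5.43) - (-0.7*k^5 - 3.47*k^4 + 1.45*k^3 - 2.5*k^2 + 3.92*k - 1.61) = 2.85*k^5 + 3.12*k^4 - 3.21*k^3 + 3.61*k^2 - 0.21*k - 3.82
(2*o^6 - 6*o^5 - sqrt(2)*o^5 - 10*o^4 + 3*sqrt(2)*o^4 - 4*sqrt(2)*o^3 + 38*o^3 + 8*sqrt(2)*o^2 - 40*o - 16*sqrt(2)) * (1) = 2*o^6 - 6*o^5 - sqrt(2)*o^5 - 10*o^4 + 3*sqrt(2)*o^4 - 4*sqrt(2)*o^3 + 38*o^3 + 8*sqrt(2)*o^2 - 40*o - 16*sqrt(2)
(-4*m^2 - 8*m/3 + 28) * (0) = 0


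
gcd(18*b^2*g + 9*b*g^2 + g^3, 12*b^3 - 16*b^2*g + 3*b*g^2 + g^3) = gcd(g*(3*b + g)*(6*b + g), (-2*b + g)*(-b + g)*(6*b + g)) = 6*b + g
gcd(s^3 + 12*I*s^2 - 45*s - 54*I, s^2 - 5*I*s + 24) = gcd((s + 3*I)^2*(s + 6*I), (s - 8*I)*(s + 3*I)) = s + 3*I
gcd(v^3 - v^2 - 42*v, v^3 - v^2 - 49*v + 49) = v - 7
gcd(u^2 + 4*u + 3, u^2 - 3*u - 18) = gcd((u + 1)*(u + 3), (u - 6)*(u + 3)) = u + 3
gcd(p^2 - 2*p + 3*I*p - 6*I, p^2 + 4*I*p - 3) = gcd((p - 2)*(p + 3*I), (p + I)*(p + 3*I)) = p + 3*I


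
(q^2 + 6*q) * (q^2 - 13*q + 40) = q^4 - 7*q^3 - 38*q^2 + 240*q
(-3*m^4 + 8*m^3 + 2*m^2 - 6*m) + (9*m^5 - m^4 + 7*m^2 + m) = 9*m^5 - 4*m^4 + 8*m^3 + 9*m^2 - 5*m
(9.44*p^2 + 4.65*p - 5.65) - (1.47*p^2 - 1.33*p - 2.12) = 7.97*p^2 + 5.98*p - 3.53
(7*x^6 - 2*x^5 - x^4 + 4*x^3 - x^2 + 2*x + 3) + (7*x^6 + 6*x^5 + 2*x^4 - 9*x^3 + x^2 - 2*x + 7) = 14*x^6 + 4*x^5 + x^4 - 5*x^3 + 10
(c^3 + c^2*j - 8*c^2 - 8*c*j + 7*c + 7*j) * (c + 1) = c^4 + c^3*j - 7*c^3 - 7*c^2*j - c^2 - c*j + 7*c + 7*j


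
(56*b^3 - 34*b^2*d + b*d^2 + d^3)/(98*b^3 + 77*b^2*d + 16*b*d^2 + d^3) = (8*b^2 - 6*b*d + d^2)/(14*b^2 + 9*b*d + d^2)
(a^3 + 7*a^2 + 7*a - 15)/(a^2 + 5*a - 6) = (a^2 + 8*a + 15)/(a + 6)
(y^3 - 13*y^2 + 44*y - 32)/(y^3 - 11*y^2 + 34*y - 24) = (y - 8)/(y - 6)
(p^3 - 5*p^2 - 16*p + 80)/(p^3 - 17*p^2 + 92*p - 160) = (p + 4)/(p - 8)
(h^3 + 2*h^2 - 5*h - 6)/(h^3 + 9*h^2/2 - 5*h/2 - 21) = 2*(h + 1)/(2*h + 7)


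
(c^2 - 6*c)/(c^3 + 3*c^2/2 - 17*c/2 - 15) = 2*c*(c - 6)/(2*c^3 + 3*c^2 - 17*c - 30)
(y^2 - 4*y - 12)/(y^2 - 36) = (y + 2)/(y + 6)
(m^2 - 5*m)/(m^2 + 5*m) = (m - 5)/(m + 5)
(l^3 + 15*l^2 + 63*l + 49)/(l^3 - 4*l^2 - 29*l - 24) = (l^2 + 14*l + 49)/(l^2 - 5*l - 24)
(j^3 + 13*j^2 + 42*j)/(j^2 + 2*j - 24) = j*(j + 7)/(j - 4)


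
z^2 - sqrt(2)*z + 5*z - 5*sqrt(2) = (z + 5)*(z - sqrt(2))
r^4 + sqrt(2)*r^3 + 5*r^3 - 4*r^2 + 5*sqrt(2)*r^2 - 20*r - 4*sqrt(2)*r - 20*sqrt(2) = (r - 2)*(r + 2)*(r + 5)*(r + sqrt(2))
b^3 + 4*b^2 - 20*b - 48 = (b - 4)*(b + 2)*(b + 6)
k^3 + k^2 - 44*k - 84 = (k - 7)*(k + 2)*(k + 6)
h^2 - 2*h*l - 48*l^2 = (h - 8*l)*(h + 6*l)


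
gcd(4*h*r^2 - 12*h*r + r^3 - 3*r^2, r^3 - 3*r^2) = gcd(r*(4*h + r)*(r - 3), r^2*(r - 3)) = r^2 - 3*r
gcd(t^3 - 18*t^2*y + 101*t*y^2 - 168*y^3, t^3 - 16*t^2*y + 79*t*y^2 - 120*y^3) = t^2 - 11*t*y + 24*y^2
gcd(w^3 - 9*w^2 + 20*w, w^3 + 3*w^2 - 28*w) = w^2 - 4*w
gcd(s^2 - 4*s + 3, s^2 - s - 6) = s - 3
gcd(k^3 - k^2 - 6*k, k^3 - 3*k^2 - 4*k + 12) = k^2 - k - 6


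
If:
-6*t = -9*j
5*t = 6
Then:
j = 4/5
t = 6/5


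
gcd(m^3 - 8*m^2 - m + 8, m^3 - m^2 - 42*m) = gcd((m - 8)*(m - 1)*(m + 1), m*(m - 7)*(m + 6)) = 1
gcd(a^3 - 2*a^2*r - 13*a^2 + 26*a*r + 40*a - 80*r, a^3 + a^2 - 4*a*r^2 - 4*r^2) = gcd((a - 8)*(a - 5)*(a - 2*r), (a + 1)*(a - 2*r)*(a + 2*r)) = -a + 2*r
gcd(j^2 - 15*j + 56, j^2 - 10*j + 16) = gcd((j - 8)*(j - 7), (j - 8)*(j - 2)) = j - 8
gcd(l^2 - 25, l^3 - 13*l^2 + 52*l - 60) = l - 5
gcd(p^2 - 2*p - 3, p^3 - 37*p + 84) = p - 3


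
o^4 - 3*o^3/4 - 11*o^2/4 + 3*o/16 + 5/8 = (o - 2)*(o - 1/2)*(o + 1/2)*(o + 5/4)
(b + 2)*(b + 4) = b^2 + 6*b + 8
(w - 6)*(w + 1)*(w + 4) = w^3 - w^2 - 26*w - 24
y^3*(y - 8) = y^4 - 8*y^3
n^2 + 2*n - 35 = (n - 5)*(n + 7)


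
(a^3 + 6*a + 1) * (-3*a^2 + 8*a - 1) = -3*a^5 + 8*a^4 - 19*a^3 + 45*a^2 + 2*a - 1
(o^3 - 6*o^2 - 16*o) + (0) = o^3 - 6*o^2 - 16*o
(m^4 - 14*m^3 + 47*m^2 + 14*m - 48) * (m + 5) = m^5 - 9*m^4 - 23*m^3 + 249*m^2 + 22*m - 240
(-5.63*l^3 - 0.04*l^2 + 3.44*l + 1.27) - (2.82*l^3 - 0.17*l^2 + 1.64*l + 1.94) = -8.45*l^3 + 0.13*l^2 + 1.8*l - 0.67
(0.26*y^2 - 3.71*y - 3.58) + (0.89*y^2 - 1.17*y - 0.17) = 1.15*y^2 - 4.88*y - 3.75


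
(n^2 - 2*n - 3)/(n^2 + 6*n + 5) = (n - 3)/(n + 5)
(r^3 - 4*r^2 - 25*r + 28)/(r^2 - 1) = (r^2 - 3*r - 28)/(r + 1)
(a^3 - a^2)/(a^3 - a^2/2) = 2*(a - 1)/(2*a - 1)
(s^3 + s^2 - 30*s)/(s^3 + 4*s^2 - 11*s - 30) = s*(s^2 + s - 30)/(s^3 + 4*s^2 - 11*s - 30)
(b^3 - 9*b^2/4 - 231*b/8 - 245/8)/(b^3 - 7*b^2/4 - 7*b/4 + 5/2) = (2*b^2 - 7*b - 49)/(2*(b^2 - 3*b + 2))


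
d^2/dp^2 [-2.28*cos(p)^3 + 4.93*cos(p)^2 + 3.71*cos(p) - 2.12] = -2.0*cos(p) - 9.86*cos(2*p) + 5.13*cos(3*p)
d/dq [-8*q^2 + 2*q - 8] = 2 - 16*q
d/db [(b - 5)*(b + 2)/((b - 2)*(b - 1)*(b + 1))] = (-b^4 + 6*b^3 + 23*b^2 - 36*b - 16)/(b^6 - 4*b^5 + 2*b^4 + 8*b^3 - 7*b^2 - 4*b + 4)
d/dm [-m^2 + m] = 1 - 2*m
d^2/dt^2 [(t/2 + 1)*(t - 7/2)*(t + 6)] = 3*t + 9/2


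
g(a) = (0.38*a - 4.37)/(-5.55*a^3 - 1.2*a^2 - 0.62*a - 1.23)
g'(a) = (0.38*a - 4.37)*(16.65*a^2 + 2.4*a + 0.62)/(-5.55*a^3 - 1.2*a^2 - 0.62*a - 1.23)^2 + 0.38/(-5.55*a^3 - 1.2*a^2 - 0.62*a - 1.23) = (4.218*a^3 - 72.3045*a^2 - 10.488*a - 3.1768)/(30.8025*a^6 + 13.32*a^5 + 8.322*a^4 + 15.141*a^3 + 3.3364*a^2 + 1.5252*a + 1.5129)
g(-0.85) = -2.55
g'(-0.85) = -14.53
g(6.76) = 0.00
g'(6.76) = -0.00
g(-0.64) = -35.44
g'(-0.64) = -1604.22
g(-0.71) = -7.84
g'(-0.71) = -96.23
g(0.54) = 1.49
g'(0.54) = -3.76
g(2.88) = 0.02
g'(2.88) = -0.03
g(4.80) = 0.00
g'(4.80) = -0.00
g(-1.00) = -1.27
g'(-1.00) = -4.95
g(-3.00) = -0.04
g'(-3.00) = -0.04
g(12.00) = -0.00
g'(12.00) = -0.00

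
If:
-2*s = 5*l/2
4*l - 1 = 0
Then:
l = 1/4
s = -5/16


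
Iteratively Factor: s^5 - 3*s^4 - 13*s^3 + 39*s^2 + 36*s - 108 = (s - 3)*(s^4 - 13*s^2 + 36) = (s - 3)*(s - 2)*(s^3 + 2*s^2 - 9*s - 18) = (s - 3)^2*(s - 2)*(s^2 + 5*s + 6) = (s - 3)^2*(s - 2)*(s + 3)*(s + 2)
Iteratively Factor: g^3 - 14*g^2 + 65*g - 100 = (g - 5)*(g^2 - 9*g + 20) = (g - 5)*(g - 4)*(g - 5)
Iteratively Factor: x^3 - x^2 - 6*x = (x - 3)*(x^2 + 2*x) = (x - 3)*(x + 2)*(x)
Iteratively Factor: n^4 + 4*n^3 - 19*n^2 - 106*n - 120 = (n + 3)*(n^3 + n^2 - 22*n - 40) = (n + 2)*(n + 3)*(n^2 - n - 20) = (n - 5)*(n + 2)*(n + 3)*(n + 4)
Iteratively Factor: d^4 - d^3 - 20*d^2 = (d)*(d^3 - d^2 - 20*d) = d*(d - 5)*(d^2 + 4*d) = d*(d - 5)*(d + 4)*(d)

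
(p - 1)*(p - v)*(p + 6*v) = p^3 + 5*p^2*v - p^2 - 6*p*v^2 - 5*p*v + 6*v^2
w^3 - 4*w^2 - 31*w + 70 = (w - 7)*(w - 2)*(w + 5)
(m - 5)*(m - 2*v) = m^2 - 2*m*v - 5*m + 10*v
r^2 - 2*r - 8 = (r - 4)*(r + 2)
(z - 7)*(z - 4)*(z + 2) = z^3 - 9*z^2 + 6*z + 56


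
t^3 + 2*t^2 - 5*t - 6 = (t - 2)*(t + 1)*(t + 3)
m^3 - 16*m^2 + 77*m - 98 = (m - 7)^2*(m - 2)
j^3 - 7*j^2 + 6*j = j*(j - 6)*(j - 1)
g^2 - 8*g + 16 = (g - 4)^2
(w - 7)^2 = w^2 - 14*w + 49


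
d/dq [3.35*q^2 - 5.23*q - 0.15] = 6.7*q - 5.23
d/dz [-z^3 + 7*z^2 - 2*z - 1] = -3*z^2 + 14*z - 2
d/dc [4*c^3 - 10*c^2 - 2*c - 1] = 12*c^2 - 20*c - 2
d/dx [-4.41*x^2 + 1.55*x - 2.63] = 1.55 - 8.82*x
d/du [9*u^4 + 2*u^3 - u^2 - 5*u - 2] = 36*u^3 + 6*u^2 - 2*u - 5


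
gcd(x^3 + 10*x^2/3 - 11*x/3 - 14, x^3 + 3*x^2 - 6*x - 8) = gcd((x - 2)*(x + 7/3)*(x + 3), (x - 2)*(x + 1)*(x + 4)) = x - 2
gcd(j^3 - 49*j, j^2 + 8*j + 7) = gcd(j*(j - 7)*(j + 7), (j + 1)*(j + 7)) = j + 7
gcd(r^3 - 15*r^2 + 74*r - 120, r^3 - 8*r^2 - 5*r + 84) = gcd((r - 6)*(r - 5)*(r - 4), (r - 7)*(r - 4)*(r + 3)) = r - 4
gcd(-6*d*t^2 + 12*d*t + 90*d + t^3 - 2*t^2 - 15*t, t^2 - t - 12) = t + 3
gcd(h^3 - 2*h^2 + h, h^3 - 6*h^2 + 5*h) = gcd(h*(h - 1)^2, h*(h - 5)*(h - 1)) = h^2 - h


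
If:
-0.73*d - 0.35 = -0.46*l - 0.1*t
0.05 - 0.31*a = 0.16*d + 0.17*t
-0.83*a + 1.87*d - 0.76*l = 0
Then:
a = -0.255248391777199*t - 0.175203194617429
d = 0.651956189571269 - 0.567956240931678*t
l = 1.79549569214571 - 1.11871316495679*t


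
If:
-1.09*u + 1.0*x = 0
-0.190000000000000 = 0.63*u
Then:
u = -0.30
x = -0.33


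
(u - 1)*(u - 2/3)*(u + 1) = u^3 - 2*u^2/3 - u + 2/3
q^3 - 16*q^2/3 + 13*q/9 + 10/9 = (q - 5)*(q - 2/3)*(q + 1/3)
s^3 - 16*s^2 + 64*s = s*(s - 8)^2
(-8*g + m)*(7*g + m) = -56*g^2 - g*m + m^2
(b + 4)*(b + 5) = b^2 + 9*b + 20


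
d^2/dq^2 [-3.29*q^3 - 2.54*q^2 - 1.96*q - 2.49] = -19.74*q - 5.08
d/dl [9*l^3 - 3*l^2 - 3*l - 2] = 27*l^2 - 6*l - 3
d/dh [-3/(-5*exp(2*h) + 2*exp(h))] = 6*(1 - 5*exp(h))*exp(-h)/(5*exp(h) - 2)^2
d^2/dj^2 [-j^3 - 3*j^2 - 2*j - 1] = -6*j - 6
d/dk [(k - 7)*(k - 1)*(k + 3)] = 3*k^2 - 10*k - 17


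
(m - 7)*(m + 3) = m^2 - 4*m - 21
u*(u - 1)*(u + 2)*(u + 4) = u^4 + 5*u^3 + 2*u^2 - 8*u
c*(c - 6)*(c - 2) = c^3 - 8*c^2 + 12*c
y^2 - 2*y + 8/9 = (y - 4/3)*(y - 2/3)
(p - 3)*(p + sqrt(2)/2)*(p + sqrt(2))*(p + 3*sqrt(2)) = p^4 - 3*p^3 + 9*sqrt(2)*p^3/2 - 27*sqrt(2)*p^2/2 + 10*p^2 - 30*p + 3*sqrt(2)*p - 9*sqrt(2)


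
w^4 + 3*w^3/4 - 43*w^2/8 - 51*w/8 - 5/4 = (w - 5/2)*(w + 1/4)*(w + 1)*(w + 2)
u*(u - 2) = u^2 - 2*u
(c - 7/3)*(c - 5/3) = c^2 - 4*c + 35/9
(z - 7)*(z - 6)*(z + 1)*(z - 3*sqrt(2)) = z^4 - 12*z^3 - 3*sqrt(2)*z^3 + 29*z^2 + 36*sqrt(2)*z^2 - 87*sqrt(2)*z + 42*z - 126*sqrt(2)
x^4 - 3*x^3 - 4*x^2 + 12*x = x*(x - 3)*(x - 2)*(x + 2)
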